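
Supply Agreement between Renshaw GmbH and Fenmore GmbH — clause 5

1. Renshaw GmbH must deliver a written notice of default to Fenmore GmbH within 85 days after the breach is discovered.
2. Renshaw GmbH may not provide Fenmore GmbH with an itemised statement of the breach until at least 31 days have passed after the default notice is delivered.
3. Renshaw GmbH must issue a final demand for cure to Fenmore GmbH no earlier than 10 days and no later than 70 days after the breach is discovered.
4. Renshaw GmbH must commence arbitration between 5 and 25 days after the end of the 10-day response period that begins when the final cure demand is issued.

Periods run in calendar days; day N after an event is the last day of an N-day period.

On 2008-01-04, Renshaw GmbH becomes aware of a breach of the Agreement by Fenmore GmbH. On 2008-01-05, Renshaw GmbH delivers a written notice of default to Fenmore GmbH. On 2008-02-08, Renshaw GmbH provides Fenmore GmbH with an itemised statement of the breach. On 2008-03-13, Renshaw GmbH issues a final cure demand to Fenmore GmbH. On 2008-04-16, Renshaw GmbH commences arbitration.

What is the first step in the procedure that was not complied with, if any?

Step 1 — counting 85 days from 2008-01-04 (when the breach is discovered) gives a deadline of 2008-03-29; completed 2008-01-05, before the deadline.
Step 2 — must wait 31 days from 2008-01-05 (when the default notice is delivered), so not before 2008-02-05; done 2008-02-08 — permitted.
Step 3 — 10 and 70 days from 2008-01-04 (when the breach is discovered) are 2008-01-14 and 2008-03-14 respectively; done 2008-03-13, which is between those dates.
Step 4 — 5 and 25 days from 2008-03-23 (end of the 10-day response period, which began when the final cure demand is issued on 2008-03-13) are 2008-03-28 and 2008-04-17 respectively; 2008-04-16 falls inside that range.

None — every step was satisfied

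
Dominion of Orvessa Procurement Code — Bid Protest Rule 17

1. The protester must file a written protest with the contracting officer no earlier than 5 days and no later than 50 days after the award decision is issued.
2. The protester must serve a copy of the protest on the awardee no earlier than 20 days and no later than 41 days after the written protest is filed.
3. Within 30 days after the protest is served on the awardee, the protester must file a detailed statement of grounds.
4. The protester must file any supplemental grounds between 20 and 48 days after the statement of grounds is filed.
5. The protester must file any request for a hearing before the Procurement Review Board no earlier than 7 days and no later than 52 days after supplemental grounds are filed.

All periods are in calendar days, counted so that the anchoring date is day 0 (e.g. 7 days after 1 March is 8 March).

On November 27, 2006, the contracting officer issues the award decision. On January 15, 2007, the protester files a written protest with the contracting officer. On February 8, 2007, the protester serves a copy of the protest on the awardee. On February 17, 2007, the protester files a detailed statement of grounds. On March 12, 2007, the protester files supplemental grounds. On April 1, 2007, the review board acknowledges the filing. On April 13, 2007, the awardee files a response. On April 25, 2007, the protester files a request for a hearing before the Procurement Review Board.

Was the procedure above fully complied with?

(1) the permitted window runs from November 27, 2006 + 5 = December 2, 2006 to November 27, 2006 + 50 = January 16, 2007; done January 15, 2007 — within the window.
(2) the permitted window runs from January 15, 2007 + 20 = February 4, 2007 to January 15, 2007 + 41 = February 25, 2007; February 8, 2007 falls inside that range.
(3) due by February 8, 2007 + 30 days = March 10, 2007; February 17, 2007 is within that limit.
(4) the permitted window runs from February 17, 2007 + 20 = March 9, 2007 to February 17, 2007 + 48 = April 6, 2007; done March 12, 2007, which is between those dates.
(5) the permitted window runs from March 12, 2007 + 7 = March 19, 2007 to March 12, 2007 + 52 = May 3, 2007; done April 25, 2007 — within the window.

Yes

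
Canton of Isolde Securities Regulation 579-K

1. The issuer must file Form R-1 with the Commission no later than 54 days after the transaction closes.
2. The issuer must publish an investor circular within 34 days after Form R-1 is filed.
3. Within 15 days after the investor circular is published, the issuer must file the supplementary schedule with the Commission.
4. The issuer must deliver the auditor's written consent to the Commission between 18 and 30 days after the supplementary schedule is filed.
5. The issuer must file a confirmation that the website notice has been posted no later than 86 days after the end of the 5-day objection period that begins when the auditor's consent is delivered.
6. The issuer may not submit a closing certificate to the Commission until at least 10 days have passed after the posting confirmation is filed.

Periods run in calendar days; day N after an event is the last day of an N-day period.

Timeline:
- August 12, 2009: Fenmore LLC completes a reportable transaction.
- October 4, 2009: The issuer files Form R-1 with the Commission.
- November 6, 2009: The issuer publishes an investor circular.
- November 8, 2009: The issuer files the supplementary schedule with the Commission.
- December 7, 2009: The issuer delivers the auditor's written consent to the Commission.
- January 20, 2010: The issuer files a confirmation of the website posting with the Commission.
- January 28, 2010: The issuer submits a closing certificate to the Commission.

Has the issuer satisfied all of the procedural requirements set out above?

Step 1 — counting 54 days from August 12, 2009 (when the transaction closes) gives a deadline of October 5, 2009; done October 4, 2009 — timely.
Step 2 — counting 34 days from October 4, 2009 (when Form R-1 is filed) gives a deadline of November 7, 2009; done November 6, 2009 — timely.
Step 3 — counting 15 days from November 6, 2009 (when the investor circular is published) gives a deadline of November 21, 2009; November 8, 2009 is within that limit.
Step 4 — 18 and 30 days from November 8, 2009 (when the supplementary schedule is filed) are November 26, 2009 and December 8, 2009 respectively; done December 7, 2009 — within the window.
Step 5 — counting 86 days from December 12, 2009 (end of the 5-day objection period, which began when the auditor's consent is delivered on December 7, 2009) gives a deadline of March 8, 2010; January 20, 2010 is within that limit.
Step 6 — must wait 10 days from January 20, 2010 (when the posting confirmation is filed), so not before January 30, 2010; done January 28, 2010 — 2 days too early.
That is the first point of non-compliance.

No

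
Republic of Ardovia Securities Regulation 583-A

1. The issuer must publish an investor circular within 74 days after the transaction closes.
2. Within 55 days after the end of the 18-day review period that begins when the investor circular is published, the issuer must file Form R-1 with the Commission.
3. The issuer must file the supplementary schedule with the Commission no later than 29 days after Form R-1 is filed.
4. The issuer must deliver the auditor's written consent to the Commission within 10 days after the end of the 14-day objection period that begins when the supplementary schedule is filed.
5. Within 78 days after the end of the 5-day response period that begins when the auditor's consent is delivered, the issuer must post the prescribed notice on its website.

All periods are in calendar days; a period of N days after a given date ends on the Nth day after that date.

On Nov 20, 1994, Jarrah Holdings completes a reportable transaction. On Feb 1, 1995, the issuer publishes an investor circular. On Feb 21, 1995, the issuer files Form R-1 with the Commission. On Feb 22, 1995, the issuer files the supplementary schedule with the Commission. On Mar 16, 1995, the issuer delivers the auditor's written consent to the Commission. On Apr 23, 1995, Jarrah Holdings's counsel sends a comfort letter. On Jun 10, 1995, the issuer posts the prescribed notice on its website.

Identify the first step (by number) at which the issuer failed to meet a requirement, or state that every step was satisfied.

Step 1: 74 days after Nov 20, 1994 (when the transaction closes) is Feb 2, 1995; Feb 1, 1995 is within that limit.
Step 2: 55 days after Feb 19, 1995 (end of the 18-day review period, which began when the investor circular is published on Feb 1, 1995) is Apr 15, 1995; completed Feb 21, 1995, before the deadline.
Step 3: 29 days after Feb 21, 1995 (when Form R-1 is filed) is Mar 22, 1995; Feb 22, 1995 is within that limit.
Step 4: 10 days after Mar 8, 1995 (end of the 14-day objection period, which began when the supplementary schedule is filed on Feb 22, 1995) is Mar 18, 1995; Mar 16, 1995 is within that limit.
Step 5: 78 days after Mar 21, 1995 (end of the 5-day response period, which began when the auditor's consent is delivered on Mar 16, 1995) is Jun 7, 1995; not done until Jun 10, 1995, 3 days after the deadline.

Step 5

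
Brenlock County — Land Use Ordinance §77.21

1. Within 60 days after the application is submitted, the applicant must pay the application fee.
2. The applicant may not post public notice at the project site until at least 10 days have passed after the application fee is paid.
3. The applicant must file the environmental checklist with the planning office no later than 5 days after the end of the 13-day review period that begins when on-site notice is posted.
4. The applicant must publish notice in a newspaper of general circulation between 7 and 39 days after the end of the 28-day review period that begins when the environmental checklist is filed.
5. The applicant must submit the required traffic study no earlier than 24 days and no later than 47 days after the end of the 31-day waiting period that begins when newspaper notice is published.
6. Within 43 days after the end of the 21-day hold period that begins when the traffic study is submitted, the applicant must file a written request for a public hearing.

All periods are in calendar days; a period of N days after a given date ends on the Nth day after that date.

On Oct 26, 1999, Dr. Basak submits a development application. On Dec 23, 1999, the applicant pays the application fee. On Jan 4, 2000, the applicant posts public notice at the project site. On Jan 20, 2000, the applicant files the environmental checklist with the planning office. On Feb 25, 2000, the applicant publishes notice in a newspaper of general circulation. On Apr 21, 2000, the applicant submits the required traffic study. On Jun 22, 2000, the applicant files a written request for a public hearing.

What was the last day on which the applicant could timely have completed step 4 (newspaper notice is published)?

The environmental checklist is filed on Jan 20, 2000; the 28-day review period therefore ends Feb 17, 2000, and step 4 runs from that date. The window is 7–39 days after Feb 17, 2000; it closes on Mar 27, 2000.

Mar 27, 2000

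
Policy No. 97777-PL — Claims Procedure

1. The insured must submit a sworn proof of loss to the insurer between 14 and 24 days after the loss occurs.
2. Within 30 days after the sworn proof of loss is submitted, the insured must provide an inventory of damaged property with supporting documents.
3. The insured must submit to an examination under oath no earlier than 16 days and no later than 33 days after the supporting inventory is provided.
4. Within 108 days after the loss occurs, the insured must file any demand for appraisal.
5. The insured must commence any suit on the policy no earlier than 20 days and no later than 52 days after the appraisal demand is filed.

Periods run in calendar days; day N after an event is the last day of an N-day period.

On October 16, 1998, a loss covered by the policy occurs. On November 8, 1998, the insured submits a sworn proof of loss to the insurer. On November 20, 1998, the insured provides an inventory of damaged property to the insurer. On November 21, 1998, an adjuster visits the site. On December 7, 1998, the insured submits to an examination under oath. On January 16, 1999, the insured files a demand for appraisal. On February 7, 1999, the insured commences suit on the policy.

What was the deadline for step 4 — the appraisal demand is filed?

February 1, 1999

Step 4 runs from October 16, 1998, when the loss occurs. 108 days after October 16, 1998 is February 1, 1999.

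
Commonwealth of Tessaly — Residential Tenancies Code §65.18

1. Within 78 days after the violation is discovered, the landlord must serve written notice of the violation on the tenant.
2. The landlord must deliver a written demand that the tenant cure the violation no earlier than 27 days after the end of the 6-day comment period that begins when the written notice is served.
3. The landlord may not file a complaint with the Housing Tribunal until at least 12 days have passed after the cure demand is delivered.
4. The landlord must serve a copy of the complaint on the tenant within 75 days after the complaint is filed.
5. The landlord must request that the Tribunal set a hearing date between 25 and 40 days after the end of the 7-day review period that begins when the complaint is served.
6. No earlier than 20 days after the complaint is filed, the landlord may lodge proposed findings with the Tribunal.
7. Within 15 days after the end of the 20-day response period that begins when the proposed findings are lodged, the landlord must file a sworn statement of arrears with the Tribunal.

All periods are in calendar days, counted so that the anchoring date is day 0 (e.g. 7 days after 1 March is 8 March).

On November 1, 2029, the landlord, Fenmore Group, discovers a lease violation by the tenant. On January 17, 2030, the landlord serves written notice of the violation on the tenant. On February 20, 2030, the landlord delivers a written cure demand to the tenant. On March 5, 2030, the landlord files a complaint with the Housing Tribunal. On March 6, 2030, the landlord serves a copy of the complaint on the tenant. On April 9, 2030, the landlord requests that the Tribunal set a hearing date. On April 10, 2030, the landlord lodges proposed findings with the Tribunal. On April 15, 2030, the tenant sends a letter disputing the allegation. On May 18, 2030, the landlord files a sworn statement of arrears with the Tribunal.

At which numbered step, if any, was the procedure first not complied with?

Step 1: 78 days after November 1, 2029 (when the violation is discovered) is January 18, 2030; completed January 17, 2030, before the deadline.
Step 2: the earliest permitted date is 27 days after January 23, 2030 (end of the 6-day comment period, which began when the written notice is served on January 17, 2030), i.e. February 19, 2030; done February 20, 2030 — permitted.
Step 3: the earliest permitted date is 12 days after February 20, 2030 (when the cure demand is delivered), i.e. March 4, 2030; March 5, 2030 is on or after that date.
Step 4: 75 days after March 5, 2030 (when the complaint is filed) is May 19, 2030; completed March 6, 2030, before the deadline.
Step 5: the window is 25–40 days after March 13, 2030 (end of the 7-day review period, which began when the complaint is served on March 6, 2030), so April 7, 2030 through April 22, 2030; April 9, 2030 falls inside that range.
Step 6: the earliest permitted date is 20 days after March 5, 2030 (when the complaint is filed), i.e. March 25, 2030; done April 10, 2030 — permitted.
Step 7: 15 days after April 30, 2030 (end of the 20-day response period, which began when the proposed findings are lodged on April 10, 2030) is May 15, 2030; not done until May 18, 2030, 3 days after the deadline.
The procedure was therefore not followed at step 7.

Step 7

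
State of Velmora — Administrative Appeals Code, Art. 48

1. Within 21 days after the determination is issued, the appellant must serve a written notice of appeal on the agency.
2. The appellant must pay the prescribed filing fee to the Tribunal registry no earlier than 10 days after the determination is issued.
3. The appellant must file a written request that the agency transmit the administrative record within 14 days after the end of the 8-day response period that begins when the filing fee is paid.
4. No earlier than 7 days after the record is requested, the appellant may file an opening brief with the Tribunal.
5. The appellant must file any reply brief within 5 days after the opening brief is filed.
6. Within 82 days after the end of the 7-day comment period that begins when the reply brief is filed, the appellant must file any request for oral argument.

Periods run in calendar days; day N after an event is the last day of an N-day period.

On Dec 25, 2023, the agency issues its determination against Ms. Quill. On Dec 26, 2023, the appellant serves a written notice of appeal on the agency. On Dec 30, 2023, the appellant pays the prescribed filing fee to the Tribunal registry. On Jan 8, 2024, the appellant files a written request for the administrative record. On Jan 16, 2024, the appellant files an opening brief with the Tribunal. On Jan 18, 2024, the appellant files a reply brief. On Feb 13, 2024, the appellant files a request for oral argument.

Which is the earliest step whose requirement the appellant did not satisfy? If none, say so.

Step 2

(1) due by Dec 25, 2023 + 21 days = Jan 15, 2024; Dec 26, 2023 is within that limit.
(2) permitted from Dec 25, 2023 + 10 days = Jan 4, 2024 onward; acted on Dec 30, 2023, 5 days prematurely.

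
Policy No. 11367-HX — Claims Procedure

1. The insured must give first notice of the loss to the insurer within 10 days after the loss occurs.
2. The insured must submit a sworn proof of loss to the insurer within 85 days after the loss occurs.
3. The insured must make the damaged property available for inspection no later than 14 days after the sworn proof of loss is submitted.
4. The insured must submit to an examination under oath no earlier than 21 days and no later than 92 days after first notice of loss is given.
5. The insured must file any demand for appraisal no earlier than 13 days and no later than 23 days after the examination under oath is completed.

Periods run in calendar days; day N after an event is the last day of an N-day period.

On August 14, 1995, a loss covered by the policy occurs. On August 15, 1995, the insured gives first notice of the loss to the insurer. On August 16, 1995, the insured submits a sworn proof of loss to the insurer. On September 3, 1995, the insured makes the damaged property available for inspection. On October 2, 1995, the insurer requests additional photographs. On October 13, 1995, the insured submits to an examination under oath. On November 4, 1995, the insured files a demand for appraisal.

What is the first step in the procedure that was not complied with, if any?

Step 3

Step 1: 10 days after August 14, 1995 (when the loss occurs) is August 24, 1995; August 15, 1995 is within that limit.
Step 2: 85 days after August 14, 1995 (when the loss occurs) is November 7, 1995; August 16, 1995 is within that limit.
Step 3: 14 days after August 16, 1995 (when the sworn proof of loss is submitted) is August 30, 1995; done September 3, 1995 — 4 days late.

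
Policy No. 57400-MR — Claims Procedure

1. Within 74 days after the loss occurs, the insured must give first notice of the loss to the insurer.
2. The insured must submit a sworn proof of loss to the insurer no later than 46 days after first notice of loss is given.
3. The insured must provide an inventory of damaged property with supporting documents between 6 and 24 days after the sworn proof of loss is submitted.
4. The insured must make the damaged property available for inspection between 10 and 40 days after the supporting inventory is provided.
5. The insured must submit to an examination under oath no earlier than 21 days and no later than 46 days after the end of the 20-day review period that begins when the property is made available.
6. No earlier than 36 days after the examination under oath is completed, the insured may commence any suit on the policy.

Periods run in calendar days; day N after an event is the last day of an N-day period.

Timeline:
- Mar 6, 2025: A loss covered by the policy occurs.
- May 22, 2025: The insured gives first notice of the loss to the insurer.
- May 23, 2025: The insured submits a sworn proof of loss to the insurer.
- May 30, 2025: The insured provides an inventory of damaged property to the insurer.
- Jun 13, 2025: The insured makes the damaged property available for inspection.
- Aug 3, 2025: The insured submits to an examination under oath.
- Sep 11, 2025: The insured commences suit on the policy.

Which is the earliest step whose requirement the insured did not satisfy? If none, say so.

Step 1

(1) due by Mar 6, 2025 + 74 days = May 19, 2025; done May 22, 2025 — 3 days late.
The analysis stops there.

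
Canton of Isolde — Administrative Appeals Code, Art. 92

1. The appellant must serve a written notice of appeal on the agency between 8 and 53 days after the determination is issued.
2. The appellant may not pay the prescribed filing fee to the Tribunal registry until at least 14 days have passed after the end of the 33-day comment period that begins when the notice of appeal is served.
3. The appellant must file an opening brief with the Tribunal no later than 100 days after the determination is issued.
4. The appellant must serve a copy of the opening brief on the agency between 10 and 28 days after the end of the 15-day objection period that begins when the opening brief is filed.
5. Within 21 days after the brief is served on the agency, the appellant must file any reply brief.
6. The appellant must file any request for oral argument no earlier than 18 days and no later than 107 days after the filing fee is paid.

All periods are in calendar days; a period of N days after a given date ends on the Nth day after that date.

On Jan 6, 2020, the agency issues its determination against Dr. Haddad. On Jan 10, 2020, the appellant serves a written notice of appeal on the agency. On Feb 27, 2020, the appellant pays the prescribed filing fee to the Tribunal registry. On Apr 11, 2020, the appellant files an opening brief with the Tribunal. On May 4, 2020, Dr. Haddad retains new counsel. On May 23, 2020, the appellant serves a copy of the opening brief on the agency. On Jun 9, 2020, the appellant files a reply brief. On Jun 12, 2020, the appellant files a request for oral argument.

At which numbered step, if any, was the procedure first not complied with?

Step 1

Step 1 — 8 and 53 days from Jan 6, 2020 (when the determination is issued) are Jan 14, 2020 and Feb 28, 2020 respectively; done Jan 10, 2020 — 4 days before the window opened.
That is the first point of non-compliance.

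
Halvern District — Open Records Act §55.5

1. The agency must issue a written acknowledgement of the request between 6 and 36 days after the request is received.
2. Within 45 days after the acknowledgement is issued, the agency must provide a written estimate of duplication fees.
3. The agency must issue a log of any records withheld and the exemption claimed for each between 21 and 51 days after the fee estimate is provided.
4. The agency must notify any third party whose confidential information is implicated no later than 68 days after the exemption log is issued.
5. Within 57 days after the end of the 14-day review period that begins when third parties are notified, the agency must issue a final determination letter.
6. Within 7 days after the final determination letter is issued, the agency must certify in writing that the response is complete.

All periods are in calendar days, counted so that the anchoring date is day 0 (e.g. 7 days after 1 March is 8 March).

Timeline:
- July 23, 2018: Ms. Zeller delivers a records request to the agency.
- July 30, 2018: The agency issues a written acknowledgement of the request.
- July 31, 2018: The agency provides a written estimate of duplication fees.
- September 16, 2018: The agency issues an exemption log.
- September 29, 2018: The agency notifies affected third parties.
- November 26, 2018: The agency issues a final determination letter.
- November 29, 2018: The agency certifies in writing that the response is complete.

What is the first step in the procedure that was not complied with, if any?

None — every step was satisfied

Step 1: the window is 6–36 days after July 23, 2018 (when the request is received), so July 29, 2018 through August 28, 2018; July 30, 2018 falls inside that range.
Step 2: 45 days after July 30, 2018 (when the acknowledgement is issued) is September 13, 2018; July 31, 2018 is within that limit.
Step 3: the window is 21–51 days after July 31, 2018 (when the fee estimate is provided), so August 21, 2018 through September 20, 2018; done September 16, 2018 — within the window.
Step 4: 68 days after September 16, 2018 (when the exemption log is issued) is November 23, 2018; completed September 29, 2018, before the deadline.
Step 5: 57 days after October 13, 2018 (end of the 14-day review period, which began when third parties are notified on September 29, 2018) is December 9, 2018; completed November 26, 2018, before the deadline.
Step 6: 7 days after November 26, 2018 (when the final determination letter is issued) is December 3, 2018; completed November 29, 2018, before the deadline.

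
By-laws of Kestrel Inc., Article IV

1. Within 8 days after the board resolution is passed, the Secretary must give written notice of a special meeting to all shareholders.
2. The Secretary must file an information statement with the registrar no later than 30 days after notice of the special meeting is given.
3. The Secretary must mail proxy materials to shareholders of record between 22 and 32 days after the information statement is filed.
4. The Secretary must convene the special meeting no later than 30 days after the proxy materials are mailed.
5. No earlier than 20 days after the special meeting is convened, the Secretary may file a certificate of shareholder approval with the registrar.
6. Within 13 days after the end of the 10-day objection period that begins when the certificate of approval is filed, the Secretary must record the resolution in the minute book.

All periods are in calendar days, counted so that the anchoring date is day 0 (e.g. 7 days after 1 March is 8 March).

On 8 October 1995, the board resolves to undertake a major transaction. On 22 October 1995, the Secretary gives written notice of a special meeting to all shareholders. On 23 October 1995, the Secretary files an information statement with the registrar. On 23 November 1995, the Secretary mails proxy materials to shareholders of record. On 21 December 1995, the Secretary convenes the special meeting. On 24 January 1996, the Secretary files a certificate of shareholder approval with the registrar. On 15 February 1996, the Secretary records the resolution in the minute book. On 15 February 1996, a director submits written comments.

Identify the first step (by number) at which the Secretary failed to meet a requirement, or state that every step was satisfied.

Step 1

Step 1 — counting 8 days from 8 October 1995 (when the board resolution is passed) gives a deadline of 16 October 1995; done 22 October 1995 — 6 days late.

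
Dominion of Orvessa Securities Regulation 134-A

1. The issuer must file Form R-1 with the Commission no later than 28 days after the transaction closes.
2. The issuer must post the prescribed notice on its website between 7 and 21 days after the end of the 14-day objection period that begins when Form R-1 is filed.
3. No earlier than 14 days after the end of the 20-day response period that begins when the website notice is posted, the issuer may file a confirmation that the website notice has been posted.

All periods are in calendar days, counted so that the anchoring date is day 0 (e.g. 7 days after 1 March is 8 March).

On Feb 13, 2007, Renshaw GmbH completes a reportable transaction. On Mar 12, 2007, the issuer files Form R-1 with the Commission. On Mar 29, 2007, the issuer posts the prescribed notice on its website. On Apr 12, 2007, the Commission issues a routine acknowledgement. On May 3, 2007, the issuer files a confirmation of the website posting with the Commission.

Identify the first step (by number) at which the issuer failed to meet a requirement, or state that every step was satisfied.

Step 1: 28 days after Feb 13, 2007 (when the transaction closes) is Mar 13, 2007; done Mar 12, 2007 — timely.
Step 2: the window is 7–21 days after Mar 26, 2007 (end of the 14-day objection period, which began when Form R-1 is filed on Mar 12, 2007), so Apr 2, 2007 through Apr 16, 2007; Mar 29, 2007 is 4 days too early.

Step 2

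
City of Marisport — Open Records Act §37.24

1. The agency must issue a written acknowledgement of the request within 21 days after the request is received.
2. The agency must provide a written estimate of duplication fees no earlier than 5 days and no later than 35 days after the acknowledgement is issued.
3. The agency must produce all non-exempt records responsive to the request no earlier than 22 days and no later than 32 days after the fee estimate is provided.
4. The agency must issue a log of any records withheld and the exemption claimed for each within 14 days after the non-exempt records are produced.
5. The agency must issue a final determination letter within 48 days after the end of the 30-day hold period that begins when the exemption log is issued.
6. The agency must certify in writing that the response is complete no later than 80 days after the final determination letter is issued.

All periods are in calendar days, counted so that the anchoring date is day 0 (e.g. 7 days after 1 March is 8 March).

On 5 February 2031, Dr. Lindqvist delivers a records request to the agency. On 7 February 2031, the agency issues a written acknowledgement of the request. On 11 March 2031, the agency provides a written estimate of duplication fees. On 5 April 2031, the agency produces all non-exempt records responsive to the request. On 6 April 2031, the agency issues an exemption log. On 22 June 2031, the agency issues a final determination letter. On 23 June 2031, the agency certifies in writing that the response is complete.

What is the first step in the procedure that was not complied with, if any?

None — every step was satisfied

Step 1: 21 days after 5 February 2031 (when the request is received) is 26 February 2031; completed 7 February 2031, before the deadline.
Step 2: the window is 5–35 days after 7 February 2031 (when the acknowledgement is issued), so 12 February 2031 through 14 March 2031; done 11 March 2031 — within the window.
Step 3: the window is 22–32 days after 11 March 2031 (when the fee estimate is provided), so 2 April 2031 through 12 April 2031; done 5 April 2031, which is between those dates.
Step 4: 14 days after 5 April 2031 (when the non-exempt records are produced) is 19 April 2031; completed 6 April 2031, before the deadline.
Step 5: 48 days after 6 May 2031 (end of the 30-day hold period, which began when the exemption log is issued on 6 April 2031) is 23 June 2031; done 22 June 2031 — timely.
Step 6: 80 days after 22 June 2031 (when the final determination letter is issued) is 10 September 2031; completed 23 June 2031, before the deadline.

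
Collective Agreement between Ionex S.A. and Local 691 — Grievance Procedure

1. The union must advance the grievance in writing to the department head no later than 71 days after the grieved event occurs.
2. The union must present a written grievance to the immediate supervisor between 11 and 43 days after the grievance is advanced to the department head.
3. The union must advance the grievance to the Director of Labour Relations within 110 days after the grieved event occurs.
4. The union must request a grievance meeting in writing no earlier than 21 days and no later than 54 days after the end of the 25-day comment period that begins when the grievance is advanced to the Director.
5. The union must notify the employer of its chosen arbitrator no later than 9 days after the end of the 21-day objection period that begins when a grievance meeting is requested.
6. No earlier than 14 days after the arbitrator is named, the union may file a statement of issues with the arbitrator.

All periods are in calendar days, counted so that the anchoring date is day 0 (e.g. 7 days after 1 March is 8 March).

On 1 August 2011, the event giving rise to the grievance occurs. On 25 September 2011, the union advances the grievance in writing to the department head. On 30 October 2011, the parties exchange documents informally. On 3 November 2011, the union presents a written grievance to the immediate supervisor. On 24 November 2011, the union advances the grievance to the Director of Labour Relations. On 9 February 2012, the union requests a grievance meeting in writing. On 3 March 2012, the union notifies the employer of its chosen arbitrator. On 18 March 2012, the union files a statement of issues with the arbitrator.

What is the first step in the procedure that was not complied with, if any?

Step 1: 71 days after 1 August 2011 (when the grieved event occurs) is 11 October 2011; 25 September 2011 is within that limit.
Step 2: the window is 11–43 days after 25 September 2011 (when the grievance is advanced to the department head), so 6 October 2011 through 7 November 2011; 3 November 2011 falls inside that range.
Step 3: 110 days after 1 August 2011 (when the grieved event occurs) is 19 November 2011; done 24 November 2011 — 5 days late.
Later steps need not be reached.

Step 3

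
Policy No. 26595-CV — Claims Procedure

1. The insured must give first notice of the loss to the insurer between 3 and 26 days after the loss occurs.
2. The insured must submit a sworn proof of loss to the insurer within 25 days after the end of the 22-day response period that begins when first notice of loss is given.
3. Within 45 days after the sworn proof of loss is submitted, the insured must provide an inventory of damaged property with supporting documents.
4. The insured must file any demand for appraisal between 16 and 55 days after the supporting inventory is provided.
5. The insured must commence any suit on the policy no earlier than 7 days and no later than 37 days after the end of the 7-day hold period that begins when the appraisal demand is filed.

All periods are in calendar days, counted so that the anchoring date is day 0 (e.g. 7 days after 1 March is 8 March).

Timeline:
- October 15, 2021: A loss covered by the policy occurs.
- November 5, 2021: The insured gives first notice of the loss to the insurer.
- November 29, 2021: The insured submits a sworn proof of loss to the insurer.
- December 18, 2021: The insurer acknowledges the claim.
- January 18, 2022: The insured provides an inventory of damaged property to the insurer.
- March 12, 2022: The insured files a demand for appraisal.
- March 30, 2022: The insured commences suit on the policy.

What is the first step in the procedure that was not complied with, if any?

Step 3

Step 1: the window is 3–26 days after October 15, 2021 (when the loss occurs), so October 18, 2021 through November 10, 2021; done November 5, 2021 — within the window.
Step 2: 25 days after November 27, 2021 (end of the 22-day response period, which began when first notice of loss is given on November 5, 2021) is December 22, 2021; done November 29, 2021 — timely.
Step 3: 45 days after November 29, 2021 (when the sworn proof of loss is submitted) is January 13, 2022; January 18, 2022 misses that deadline by 5 days.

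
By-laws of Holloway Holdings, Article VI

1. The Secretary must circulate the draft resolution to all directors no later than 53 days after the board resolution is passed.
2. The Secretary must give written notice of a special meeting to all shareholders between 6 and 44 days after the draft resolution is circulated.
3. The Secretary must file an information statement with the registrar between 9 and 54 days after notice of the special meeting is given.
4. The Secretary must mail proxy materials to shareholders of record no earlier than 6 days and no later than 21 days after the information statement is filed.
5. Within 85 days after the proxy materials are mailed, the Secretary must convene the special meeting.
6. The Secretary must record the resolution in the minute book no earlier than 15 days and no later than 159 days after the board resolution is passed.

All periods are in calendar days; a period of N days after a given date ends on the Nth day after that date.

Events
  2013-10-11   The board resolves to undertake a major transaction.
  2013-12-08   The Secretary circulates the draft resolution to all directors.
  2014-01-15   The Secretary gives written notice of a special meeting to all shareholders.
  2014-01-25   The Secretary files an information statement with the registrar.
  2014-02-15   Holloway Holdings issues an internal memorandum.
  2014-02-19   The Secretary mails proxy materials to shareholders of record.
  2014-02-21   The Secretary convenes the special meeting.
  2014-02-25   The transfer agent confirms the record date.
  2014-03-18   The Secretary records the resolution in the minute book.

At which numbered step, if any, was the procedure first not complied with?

Step 1 — counting 53 days from 2013-10-11 (when the board resolution is passed) gives a deadline of 2013-12-03; done 2013-12-08 — 5 days late.
That is the first point of non-compliance.

Step 1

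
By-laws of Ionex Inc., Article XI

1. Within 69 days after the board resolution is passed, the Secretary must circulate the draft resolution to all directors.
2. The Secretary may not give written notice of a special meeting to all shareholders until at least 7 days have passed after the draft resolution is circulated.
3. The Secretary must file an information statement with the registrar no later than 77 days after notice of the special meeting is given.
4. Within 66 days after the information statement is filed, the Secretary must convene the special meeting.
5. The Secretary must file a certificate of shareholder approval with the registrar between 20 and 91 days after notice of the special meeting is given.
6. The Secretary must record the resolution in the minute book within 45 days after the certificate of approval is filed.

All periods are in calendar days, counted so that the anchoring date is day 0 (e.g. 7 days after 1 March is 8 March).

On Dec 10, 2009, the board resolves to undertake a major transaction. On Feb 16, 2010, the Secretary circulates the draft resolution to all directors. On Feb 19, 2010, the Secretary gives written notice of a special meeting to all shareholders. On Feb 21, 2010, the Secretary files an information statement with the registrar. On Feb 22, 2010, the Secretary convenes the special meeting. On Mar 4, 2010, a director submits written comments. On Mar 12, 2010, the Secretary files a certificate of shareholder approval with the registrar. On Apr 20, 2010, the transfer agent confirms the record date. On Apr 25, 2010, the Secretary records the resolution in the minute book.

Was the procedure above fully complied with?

No

Step 1 — counting 69 days from Dec 10, 2009 (when the board resolution is passed) gives a deadline of Feb 17, 2010; completed Feb 16, 2010, before the deadline.
Step 2 — must wait 7 days from Feb 16, 2010 (when the draft resolution is circulated), so not before Feb 23, 2010; Feb 19, 2010 is 4 days before the earliest permitted date.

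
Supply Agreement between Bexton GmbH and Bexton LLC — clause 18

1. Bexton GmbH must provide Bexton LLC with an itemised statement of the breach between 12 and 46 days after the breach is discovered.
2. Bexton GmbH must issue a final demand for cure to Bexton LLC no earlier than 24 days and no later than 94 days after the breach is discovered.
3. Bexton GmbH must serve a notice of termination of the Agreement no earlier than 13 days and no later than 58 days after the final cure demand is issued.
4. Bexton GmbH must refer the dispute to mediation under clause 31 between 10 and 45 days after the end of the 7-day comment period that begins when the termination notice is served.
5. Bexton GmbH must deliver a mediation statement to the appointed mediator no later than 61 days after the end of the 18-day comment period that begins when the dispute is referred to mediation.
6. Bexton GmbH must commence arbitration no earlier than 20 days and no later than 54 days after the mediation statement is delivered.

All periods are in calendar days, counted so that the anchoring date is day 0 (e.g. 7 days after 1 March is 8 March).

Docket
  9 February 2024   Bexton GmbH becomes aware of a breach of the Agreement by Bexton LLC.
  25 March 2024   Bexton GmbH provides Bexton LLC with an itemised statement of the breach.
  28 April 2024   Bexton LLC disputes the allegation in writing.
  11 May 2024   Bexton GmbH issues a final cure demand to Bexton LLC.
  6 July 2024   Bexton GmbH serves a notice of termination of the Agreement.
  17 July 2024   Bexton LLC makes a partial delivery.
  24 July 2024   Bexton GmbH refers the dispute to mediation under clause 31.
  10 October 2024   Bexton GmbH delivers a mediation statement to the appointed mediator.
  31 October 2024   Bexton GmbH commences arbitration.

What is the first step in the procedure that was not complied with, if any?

Step 1: the window is 12–46 days after 9 February 2024 (when the breach is discovered), so 21 February 2024 through 26 March 2024; done 25 March 2024, which is between those dates.
Step 2: the window is 24–94 days after 9 February 2024 (when the breach is discovered), so 4 March 2024 through 13 May 2024; done 11 May 2024, which is between those dates.
Step 3: the window is 13–58 days after 11 May 2024 (when the final cure demand is issued), so 24 May 2024 through 8 July 2024; done 6 July 2024, which is between those dates.
Step 4: the window is 10–45 days after 13 July 2024 (end of the 7-day comment period, which began when the termination notice is served on 6 July 2024), so 23 July 2024 through 27 August 2024; done 24 July 2024 — within the window.
Step 5: 61 days after 11 August 2024 (end of the 18-day comment period, which began when the dispute is referred to mediation on 24 July 2024) is 11 October 2024; 10 October 2024 is within that limit.
Step 6: the window is 20–54 days after 10 October 2024 (when the mediation statement is delivered), so 30 October 2024 through 3 December 2024; 31 October 2024 falls inside that range.

None — every step was satisfied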